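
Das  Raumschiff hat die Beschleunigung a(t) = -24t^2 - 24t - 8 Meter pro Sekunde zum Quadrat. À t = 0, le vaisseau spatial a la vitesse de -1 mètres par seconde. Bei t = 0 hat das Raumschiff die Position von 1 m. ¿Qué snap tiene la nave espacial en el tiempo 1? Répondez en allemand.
Um dies zu lösen, müssen wir 2 Ableitungen unserer Gleichung für die Beschleunigung a(t) = -24·t^2 - 24·t - 8 nehmen. Die Ableitung von der Beschleunigung ergibt den Ruck: j(t) = -48·t - 24. Mit d/dt von j(t) finden wir s(t) = -48. Aus der Gleichung für den Snap s(t) = -48, setzen wir t = 1 ein und erhalten s = -48.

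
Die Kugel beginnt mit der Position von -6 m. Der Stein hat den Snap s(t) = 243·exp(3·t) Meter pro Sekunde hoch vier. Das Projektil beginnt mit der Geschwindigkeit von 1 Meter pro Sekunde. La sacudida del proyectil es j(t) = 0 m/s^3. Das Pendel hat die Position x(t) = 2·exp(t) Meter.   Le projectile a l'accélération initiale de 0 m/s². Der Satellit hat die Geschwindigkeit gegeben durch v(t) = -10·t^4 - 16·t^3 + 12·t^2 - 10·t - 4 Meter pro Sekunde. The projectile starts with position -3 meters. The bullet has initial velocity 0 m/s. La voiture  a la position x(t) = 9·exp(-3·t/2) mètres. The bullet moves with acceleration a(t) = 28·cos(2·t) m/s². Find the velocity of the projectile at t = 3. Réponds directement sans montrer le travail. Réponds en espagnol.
La respuesta es 1.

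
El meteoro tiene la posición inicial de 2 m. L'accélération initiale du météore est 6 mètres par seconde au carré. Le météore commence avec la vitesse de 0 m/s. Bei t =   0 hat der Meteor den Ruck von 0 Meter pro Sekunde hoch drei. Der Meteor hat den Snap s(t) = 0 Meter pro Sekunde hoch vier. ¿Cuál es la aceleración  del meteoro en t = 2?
Necesitamos integrar nuestra ecuación del snap s(t) = 0 2 veces. La antiderivada del snap es la sacudida. Usando j(0) = 0, obtenemos j(t) = 0. Integrando la sacudida y usando la condición inicial a(0) = 6, obtenemos a(t) = 6. Tenemos la aceleración a(t) = 6. Sustituyendo t = 2: a(2) = 6.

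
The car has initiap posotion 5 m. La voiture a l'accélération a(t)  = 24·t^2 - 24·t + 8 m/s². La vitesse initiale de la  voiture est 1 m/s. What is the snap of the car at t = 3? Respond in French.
Nous devons dériver notre équation de l'accélération a(t) = 24·t^2 - 24·t + 8 2 fois. En prenant d/dt de a(t), nous trouvons j(t) = 48·t - 24. La dérivée du jerk donne le snap: s(t) = 48. De l'équation du snap s(t) = 48, nous substituons t = 3 pour obtenir s = 48.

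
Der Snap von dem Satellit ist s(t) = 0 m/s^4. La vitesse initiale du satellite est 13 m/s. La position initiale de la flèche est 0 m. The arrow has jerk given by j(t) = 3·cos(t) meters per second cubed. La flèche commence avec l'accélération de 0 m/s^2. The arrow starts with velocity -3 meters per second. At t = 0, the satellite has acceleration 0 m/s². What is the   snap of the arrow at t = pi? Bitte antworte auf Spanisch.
Debemos derivar nuestra ecuación de la sacudida j(t) = 3·cos(t) 1 vez. Tomando d/dt de j(t), encontramos s(t) = -3·sin(t). Tenemos el snap s(t) = -3·sin(t). Sustituyendo t = pi: s(pi) = 0.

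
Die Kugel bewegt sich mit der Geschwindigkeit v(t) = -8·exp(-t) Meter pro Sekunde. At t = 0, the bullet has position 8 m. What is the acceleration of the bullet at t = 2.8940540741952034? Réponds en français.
Pour résoudre ceci, nous devons prendre 1 dérivée de notre équation de la vitesse v(t) = -8·exp(-t). En prenant d/dt de v(t), nous trouvons a(t) = 8·exp(-t). En utilisant a(t) = 8·exp(-t) et en substituant t = 2.8940540741952034, nous trouvons a = 0.442810868939369.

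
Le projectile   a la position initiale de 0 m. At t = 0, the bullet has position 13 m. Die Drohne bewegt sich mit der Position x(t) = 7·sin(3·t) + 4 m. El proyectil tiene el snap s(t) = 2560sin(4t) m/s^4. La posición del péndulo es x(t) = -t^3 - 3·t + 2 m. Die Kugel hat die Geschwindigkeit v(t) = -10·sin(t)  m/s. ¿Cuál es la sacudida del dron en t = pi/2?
Para resolver esto, necesitamos tomar 3 derivadas de nuestra ecuación de la posición x(t) = 7·sin(3·t) + 4. La derivada de la posición da la velocidad: v(t) = 21·cos(3·t). Derivando la velocidad, obtenemos la aceleración: a(t) = -63·sin(3·t). La derivada de la aceleración da la sacudida: j(t) = -189·cos(3·t). Usando j(t) = -189·cos(3·t) y sustituyendo t = pi/2, encontramos j = 0.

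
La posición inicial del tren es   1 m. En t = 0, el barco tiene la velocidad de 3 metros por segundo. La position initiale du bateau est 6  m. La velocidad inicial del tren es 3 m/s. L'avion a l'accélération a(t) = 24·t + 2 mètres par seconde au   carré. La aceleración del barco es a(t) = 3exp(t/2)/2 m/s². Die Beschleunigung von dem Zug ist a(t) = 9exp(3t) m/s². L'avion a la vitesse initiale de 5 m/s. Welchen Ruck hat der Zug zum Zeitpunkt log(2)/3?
Um dies zu lösen, müssen wir 1 Ableitung unserer Gleichung für die Beschleunigung a(t) = 9·exp(3·t) nehmen. Durch Ableiten von der Beschleunigung erhalten wir den Ruck: j(t) = 27·exp(3·t). Wir haben den Ruck j(t) = 27·exp(3·t). Durch Einsetzen von t = log(2)/3: j(log(2)/3) = 54.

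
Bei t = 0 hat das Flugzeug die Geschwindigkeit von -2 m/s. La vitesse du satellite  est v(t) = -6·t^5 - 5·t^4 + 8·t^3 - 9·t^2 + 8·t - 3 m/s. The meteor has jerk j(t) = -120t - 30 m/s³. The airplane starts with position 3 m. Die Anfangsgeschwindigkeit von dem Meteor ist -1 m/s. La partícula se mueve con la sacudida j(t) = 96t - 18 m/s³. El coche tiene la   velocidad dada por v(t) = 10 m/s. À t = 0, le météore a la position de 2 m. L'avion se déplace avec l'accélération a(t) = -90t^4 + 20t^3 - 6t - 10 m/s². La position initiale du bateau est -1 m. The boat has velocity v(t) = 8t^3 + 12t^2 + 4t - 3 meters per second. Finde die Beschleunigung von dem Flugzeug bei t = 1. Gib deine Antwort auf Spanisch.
De la ecuación de la aceleración a(t) = -90·t^4 + 20·t^3 - 6·t - 10, sustituimos t = 1 para obtener a = -86.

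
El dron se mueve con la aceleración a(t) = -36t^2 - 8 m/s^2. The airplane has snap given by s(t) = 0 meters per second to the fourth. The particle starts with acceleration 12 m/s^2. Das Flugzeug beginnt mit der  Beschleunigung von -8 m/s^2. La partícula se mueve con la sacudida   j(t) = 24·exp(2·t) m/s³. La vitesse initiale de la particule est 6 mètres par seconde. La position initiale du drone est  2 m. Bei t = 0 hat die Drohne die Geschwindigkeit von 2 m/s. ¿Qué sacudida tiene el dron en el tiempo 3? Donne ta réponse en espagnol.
Partiendo de la aceleración a(t) = -36·t^2 - 8, tomamos 1 derivada. Derivando la aceleración, obtenemos la sacudida: j(t) = -72·t. Tenemos la sacudida j(t) = -72·t. Sustituyendo t = 3: j(3) = -216.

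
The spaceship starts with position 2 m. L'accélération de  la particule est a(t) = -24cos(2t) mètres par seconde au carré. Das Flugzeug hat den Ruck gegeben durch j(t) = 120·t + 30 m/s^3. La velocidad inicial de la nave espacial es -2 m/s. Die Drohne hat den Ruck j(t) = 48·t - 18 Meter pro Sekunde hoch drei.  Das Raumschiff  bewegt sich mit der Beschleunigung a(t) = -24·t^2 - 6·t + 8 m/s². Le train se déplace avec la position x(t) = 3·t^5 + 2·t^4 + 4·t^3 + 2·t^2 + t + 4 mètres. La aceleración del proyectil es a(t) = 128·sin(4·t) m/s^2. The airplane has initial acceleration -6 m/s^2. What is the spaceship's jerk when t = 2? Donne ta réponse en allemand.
Ausgehend von der Beschleunigung a(t) = -24·t^2 - 6·t + 8, nehmen wir 1 Ableitung. Mit d/dt von a(t) finden wir j(t) = -48·t - 6. Mit j(t) = -48·t - 6 und Einsetzen von t = 2, finden wir j = -102.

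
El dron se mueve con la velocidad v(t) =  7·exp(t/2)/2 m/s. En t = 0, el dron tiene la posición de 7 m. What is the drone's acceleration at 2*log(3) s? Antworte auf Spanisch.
Debemos derivar nuestra ecuación de la velocidad v(t) = 7·exp(t/2)/2 1 vez. Tomando d/dt de v(t), encontramos a(t) = 7·exp(t/2)/4. De la ecuación de la aceleración a(t) = 7·exp(t/2)/4, sustituimos t = 2*log(3) para obtener a = 21/4.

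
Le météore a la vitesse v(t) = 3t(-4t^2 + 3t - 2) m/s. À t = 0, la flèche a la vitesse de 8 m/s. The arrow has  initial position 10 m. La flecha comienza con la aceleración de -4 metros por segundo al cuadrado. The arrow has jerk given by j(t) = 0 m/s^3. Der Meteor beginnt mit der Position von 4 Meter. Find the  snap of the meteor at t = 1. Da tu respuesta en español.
Partiendo de la velocidad v(t) = 3·t·(-4·t^2 + 3·t - 2), tomamos 3 derivadas. La derivada de la velocidad da la aceleración: a(t) = -12·t^2 + 3·t·(3 - 8·t) + 9·t - 6. La derivada de la aceleración da la sacudida: j(t) = 18 - 72·t. La derivada de la sacudida da el snap: s(t) = -72. Tenemos el snap s(t) = -72. Sustituyendo t = 1: s(1) = -72.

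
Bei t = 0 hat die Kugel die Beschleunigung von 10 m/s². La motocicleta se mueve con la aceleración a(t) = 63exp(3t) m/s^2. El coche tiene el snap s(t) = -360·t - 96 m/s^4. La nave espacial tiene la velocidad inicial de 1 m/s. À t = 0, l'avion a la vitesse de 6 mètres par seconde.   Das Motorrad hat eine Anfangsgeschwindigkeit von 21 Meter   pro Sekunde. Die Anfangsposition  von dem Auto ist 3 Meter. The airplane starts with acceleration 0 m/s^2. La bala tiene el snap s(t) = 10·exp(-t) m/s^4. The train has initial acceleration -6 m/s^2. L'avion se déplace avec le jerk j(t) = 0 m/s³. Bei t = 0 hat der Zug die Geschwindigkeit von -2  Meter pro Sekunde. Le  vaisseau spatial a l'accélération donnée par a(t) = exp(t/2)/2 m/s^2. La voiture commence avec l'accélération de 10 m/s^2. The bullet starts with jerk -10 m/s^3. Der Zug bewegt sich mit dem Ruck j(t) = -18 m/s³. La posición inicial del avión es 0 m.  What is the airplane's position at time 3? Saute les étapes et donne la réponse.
The position at t = 3 is x = 18.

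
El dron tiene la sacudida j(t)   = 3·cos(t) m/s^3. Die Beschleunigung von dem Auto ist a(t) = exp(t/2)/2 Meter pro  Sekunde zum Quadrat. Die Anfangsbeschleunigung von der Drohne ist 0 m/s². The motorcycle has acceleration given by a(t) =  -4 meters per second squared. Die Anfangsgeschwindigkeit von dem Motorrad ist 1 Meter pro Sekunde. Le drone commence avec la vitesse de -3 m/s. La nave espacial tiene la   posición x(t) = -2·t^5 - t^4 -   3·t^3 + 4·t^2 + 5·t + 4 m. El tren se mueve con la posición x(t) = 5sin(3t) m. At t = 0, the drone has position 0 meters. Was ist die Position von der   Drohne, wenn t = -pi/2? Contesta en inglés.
Starting from jerk j(t) = 3·cos(t), we take 3 antiderivatives. Integrating jerk and using the initial condition a(0) = 0, we get a(t) = 3·sin(t). The integral of acceleration, with v(0) = -3, gives velocity: v(t) = -3·cos(t). The antiderivative of velocity, with x(0) = 0, gives position: x(t) = -3·sin(t). We have position x(t) = -3·sin(t). Substituting t = -pi/2: x(-pi/2) = 3.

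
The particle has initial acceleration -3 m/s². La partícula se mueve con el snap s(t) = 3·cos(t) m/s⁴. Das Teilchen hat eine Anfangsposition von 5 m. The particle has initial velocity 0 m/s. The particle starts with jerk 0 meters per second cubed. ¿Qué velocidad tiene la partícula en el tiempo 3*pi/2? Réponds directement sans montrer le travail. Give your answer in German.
Die Antwort ist 3.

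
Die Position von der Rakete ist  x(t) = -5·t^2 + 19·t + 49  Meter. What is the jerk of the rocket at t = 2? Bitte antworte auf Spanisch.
Debemos derivar nuestra ecuación de la posición x(t) = -5·t^2 + 19·t + 49 3 veces. Tomando d/dt de x(t), encontramos v(t) = 19 - 10·t. La derivada de la velocidad da la aceleración: a(t) = -10. Tomando d/dt de a(t), encontramos j(t) = 0. De la ecuación de la sacudida j(t) = 0, sustituimos t = 2 para obtener j = 0.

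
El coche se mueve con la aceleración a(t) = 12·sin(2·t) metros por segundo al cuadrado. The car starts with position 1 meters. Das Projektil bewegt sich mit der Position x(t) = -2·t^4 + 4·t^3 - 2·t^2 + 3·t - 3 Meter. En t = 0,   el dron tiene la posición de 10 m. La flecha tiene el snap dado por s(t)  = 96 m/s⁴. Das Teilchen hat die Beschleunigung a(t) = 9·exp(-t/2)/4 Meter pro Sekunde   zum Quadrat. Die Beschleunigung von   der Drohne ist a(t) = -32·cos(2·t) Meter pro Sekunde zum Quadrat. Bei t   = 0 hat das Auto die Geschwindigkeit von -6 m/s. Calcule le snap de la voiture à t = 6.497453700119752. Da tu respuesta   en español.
Partiendo de la aceleración a(t) = 12·sin(2·t), tomamos 2 derivadas. La derivada de la aceleración da la sacudida: j(t) = 24·cos(2·t). La derivada de la sacudida da el snap: s(t) = -48·sin(2·t). De la ecuación del snap s(t) = -48·sin(2·t), sustituimos t = 6.497453700119752 para obtener s = -19.9459365660189.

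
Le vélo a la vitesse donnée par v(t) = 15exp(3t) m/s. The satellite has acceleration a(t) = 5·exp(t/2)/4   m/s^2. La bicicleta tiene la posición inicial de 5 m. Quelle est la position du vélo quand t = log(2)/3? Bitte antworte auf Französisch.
Pour résoudre ceci, nous devons prendre 1 intégrale de notre équation de la vitesse v(t) = 15·exp(3·t). En prenant ∫v(t)dt et en appliquant x(0) = 5, nous trouvons x(t) = 5·exp(3·t). De l'équation de la position x(t) = 5·exp(3·t), nous substituons t = log(2)/3 pour obtenir x = 10.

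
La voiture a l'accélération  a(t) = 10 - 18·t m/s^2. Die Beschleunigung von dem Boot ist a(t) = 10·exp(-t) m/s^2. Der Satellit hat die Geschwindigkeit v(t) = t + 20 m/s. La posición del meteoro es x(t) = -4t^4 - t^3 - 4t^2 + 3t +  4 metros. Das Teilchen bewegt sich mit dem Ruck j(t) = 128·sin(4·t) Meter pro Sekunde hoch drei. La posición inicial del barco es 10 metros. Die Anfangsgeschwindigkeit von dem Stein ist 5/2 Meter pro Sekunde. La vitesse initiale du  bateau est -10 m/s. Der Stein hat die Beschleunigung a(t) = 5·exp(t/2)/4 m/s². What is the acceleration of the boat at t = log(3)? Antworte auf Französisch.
De l'équation de l'accélération a(t) = 10·exp(-t), nous substituons t = log(3) pour obtenir a = 10/3.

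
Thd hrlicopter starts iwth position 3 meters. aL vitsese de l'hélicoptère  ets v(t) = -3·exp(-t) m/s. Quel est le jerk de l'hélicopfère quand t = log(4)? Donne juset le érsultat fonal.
Le jerk à t = log(4) est j = -3/4.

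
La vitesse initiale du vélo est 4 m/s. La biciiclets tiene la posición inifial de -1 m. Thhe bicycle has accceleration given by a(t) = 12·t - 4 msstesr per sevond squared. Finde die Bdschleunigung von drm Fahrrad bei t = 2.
Mit a(t) = 12·t - 4 und Einsetzen von t = 2, finden wir a = 20.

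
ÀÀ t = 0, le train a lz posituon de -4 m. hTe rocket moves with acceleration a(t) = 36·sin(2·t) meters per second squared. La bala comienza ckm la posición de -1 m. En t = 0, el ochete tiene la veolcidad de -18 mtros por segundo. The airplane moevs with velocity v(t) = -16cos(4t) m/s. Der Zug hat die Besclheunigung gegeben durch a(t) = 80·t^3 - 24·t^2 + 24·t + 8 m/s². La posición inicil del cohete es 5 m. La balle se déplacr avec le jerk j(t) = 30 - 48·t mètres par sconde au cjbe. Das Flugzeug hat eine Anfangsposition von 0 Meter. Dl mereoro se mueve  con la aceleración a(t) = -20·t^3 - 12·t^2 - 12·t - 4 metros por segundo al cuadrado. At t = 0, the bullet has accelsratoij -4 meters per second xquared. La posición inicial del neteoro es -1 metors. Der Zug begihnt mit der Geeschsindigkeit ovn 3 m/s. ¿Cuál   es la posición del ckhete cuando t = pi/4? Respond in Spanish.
Partiendo de la aceleración a(t) = 36·sin(2·t), tomamos 2 antiderivadas. Tomando ∫a(t)dt y aplicando v(0) = -18, encontramos v(t) = -18·cos(2·t). Tomando ∫v(t)dt y aplicando x(0) = 5, encontramos x(t) = 5 - 9·sin(2·t). De la ecuación de la posición x(t) = 5 - 9·sin(2·t), sustituimos t = pi/4 para obtener x = -4.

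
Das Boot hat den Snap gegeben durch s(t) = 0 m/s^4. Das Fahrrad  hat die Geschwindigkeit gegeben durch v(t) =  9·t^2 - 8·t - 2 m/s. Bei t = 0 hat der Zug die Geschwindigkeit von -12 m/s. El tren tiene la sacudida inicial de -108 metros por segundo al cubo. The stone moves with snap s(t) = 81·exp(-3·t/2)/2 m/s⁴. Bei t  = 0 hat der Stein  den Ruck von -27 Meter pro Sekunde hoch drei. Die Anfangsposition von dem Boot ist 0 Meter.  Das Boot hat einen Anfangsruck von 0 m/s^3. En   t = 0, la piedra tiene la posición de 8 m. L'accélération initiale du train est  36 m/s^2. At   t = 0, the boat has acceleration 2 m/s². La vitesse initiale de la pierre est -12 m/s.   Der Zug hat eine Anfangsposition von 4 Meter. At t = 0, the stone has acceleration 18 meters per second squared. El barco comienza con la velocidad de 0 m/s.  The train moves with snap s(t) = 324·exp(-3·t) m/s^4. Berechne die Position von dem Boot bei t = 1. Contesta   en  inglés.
We need to integrate our snap equation s(t) = 0 4 times. The integral of snap is jerk. Using j(0) = 0, we get j(t) = 0. The antiderivative of jerk is acceleration. Using a(0) = 2, we get a(t) = 2. Finding the integral of a(t) and using v(0) = 0: v(t) = 2·t. Finding the antiderivative of v(t) and using x(0) = 0: x(t) = t^2. We have position x(t) = t^2. Substituting t = 1: x(1) = 1.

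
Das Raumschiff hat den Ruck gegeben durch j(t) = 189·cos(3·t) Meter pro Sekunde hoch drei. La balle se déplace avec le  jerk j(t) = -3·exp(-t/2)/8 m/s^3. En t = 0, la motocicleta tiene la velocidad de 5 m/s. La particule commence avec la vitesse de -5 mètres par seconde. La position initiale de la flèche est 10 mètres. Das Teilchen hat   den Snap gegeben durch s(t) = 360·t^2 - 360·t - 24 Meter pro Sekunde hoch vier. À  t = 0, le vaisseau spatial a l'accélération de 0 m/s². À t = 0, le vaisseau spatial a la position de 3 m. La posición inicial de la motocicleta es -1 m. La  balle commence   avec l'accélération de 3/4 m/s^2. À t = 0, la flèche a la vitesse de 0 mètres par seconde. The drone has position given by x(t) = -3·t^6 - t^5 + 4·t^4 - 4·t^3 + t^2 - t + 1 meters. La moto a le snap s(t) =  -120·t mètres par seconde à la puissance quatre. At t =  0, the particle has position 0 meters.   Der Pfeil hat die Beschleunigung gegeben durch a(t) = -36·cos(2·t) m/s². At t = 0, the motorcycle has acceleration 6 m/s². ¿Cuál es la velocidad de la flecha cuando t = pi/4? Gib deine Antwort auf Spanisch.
Debemos encontrar la integral de nuestra ecuación de la aceleración a(t) = -36·cos(2·t) 1 vez. La antiderivada de la aceleración es la velocidad. Usando v(0) = 0, obtenemos v(t) = -18·sin(2·t). De la ecuación de la velocidad v(t) = -18·sin(2·t), sustituimos t = pi/4 para obtener v = -18.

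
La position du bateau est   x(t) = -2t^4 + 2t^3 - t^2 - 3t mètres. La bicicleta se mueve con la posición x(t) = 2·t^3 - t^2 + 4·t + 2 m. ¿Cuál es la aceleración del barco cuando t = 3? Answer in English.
Starting from position x(t) = -2·t^4 + 2·t^3 - t^2 - 3·t, we take 2 derivatives. Differentiating position, we get velocity: v(t) = -8·t^3 + 6·t^2 - 2·t - 3. Taking d/dt of v(t), we find a(t) = -24·t^2 + 12·t - 2. Using a(t) = -24·t^2 + 12·t - 2 and substituting t = 3, we find a = -182.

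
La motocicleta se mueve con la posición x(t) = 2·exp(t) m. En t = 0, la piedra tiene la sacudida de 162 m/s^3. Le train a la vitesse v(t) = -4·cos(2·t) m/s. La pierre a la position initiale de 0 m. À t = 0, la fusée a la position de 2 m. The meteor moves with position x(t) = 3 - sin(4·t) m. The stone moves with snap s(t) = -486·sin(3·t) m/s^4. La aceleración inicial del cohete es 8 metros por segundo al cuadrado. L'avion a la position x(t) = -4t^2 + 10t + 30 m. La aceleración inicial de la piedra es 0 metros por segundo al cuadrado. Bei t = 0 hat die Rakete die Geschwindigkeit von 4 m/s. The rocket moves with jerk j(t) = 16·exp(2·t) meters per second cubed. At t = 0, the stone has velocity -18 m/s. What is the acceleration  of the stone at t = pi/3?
We must find the integral of our snap equation s(t) = -486·sin(3·t) 2 times. Finding the integral of s(t) and using j(0) = 162: j(t) = 162·cos(3·t). The antiderivative of jerk, with a(0) = 0, gives acceleration: a(t) = 54·sin(3·t). We have acceleration a(t) = 54·sin(3·t). Substituting t = pi/3: a(pi/3) = 0.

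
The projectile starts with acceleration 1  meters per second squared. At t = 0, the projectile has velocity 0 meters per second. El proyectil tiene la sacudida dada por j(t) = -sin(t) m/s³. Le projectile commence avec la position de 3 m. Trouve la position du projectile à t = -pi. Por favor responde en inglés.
To solve this, we need to take 3 integrals of our jerk equation j(t) = -sin(t). Taking ∫j(t)dt and applying a(0) = 1, we find a(t) = cos(t). Integrating acceleration and using the initial condition v(0) = 0, we get v(t) = sin(t). Taking ∫v(t)dt and applying x(0) = 3, we find x(t) = 4 - cos(t). Using x(t) = 4 - cos(t) and substituting t = -pi, we find x = 5.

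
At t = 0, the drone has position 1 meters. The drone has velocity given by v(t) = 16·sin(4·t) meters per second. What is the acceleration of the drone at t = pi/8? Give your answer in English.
We must differentiate our velocity equation v(t) = 16·sin(4·t) 1 time. The derivative of velocity gives acceleration: a(t) = 64·cos(4·t). We have acceleration a(t) = 64·cos(4·t). Substituting t = pi/8: a(pi/8) = 0.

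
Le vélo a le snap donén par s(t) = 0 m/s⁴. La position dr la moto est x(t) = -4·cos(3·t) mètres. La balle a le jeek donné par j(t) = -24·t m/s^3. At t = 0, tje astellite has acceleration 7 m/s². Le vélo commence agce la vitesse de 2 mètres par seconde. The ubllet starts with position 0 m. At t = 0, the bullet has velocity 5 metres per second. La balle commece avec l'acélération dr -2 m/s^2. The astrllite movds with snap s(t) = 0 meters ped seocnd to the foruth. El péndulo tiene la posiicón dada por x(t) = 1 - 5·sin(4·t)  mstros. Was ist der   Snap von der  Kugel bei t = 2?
Um dies zu lösen, müssen wir 1 Ableitung unserer Gleichung für den Ruck j(t) = -24·t nehmen. Mit d/dt von j(t) finden wir s(t) = -24. Mit s(t) = -24 und Einsetzen von t = 2, finden wir s = -24.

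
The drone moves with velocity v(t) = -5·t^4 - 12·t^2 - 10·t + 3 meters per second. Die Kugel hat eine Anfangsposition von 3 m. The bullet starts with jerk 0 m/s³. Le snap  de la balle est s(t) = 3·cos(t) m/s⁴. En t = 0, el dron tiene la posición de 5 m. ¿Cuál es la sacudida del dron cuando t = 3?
Para resolver esto, necesitamos tomar 2 derivadas de nuestra ecuación de la velocidad v(t) = -5·t^4 - 12·t^2 - 10·t + 3. Tomando d/dt de v(t), encontramos a(t) = -20·t^3 - 24·t - 10. Derivando la aceleración, obtenemos la sacudida: j(t) = -60·t^2 - 24. De la ecuación de la sacudida j(t) = -60·t^2 - 24, sustituimos t = 3 para obtener j = -564.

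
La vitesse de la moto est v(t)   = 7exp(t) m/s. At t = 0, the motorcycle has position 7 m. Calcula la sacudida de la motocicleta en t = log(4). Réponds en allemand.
Ausgehend von der Geschwindigkeit v(t) = 7·exp(t), nehmen wir 2 Ableitungen. Durch Ableiten von der Geschwindigkeit erhalten wir die Beschleunigung: a(t) = 7·exp(t). Durch Ableiten von der Beschleunigung erhalten wir den Ruck: j(t) = 7·exp(t). Aus der Gleichung für den Ruck j(t) = 7·exp(t), setzen wir t = log(4) ein und erhalten j = 28.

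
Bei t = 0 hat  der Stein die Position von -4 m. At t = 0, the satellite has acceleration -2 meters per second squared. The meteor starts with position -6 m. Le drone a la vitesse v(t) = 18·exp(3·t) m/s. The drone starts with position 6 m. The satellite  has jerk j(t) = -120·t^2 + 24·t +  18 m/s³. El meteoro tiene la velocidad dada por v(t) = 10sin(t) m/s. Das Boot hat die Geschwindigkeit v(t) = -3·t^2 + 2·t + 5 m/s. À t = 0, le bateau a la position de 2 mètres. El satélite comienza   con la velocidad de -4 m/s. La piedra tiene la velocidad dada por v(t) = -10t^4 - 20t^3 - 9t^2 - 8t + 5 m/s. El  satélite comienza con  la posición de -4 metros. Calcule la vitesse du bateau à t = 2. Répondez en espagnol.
Tenemos la velocidad v(t) = -3·t^2 + 2·t + 5. Sustituyendo t = 2: v(2) = -3.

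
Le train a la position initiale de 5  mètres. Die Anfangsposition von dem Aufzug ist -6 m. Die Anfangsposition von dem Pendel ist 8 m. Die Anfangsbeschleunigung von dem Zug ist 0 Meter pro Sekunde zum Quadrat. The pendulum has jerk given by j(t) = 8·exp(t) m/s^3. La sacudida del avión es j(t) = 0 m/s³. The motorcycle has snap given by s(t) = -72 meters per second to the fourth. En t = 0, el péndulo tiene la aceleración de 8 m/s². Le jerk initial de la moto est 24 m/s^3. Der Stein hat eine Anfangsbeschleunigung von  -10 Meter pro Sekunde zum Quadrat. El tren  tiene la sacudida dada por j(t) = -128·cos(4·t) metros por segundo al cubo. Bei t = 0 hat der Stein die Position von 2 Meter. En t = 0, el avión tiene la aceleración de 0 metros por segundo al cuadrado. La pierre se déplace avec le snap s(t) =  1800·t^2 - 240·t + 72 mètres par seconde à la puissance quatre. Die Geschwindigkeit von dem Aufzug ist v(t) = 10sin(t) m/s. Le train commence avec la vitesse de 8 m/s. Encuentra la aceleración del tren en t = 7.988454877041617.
Debemos encontrar la antiderivada de nuestra ecuación de la sacudida j(t) = -128·cos(4·t) 1 vez. Tomando ∫j(t)dt y aplicando a(0) = 0, encontramos a(t) = -32·sin(4·t). Usando a(t) = -32·sin(4·t) y sustituyendo t = 7.988454877041617, encontramos a = -16.3944843437854.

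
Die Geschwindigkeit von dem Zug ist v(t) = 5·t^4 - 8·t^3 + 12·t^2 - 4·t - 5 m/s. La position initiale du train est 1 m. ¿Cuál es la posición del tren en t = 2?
Necesitamos integrar nuestra ecuación de la velocidad v(t) = 5·t^4 - 8·t^3 + 12·t^2 - 4·t - 5 1 vez. Integrando la velocidad y usando la condición inicial x(0) = 1, obtenemos x(t) = t^5 - 2·t^4 + 4·t^3 - 2·t^2 - 5·t + 1. Tenemos la posición x(t) = t^5 - 2·t^4 + 4·t^3 - 2·t^2 - 5·t + 1. Sustituyendo t = 2: x(2) = 15.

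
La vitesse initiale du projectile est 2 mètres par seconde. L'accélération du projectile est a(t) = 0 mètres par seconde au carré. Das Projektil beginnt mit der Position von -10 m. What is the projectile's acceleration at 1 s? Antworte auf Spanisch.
Usando a(t) = 0 y sustituyendo t = 1, encontramos a = 0.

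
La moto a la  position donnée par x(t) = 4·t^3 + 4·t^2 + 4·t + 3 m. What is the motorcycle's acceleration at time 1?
To solve this, we need to take 2 derivatives of our position equation x(t) = 4·t^3 + 4·t^2 + 4·t + 3. Taking d/dt of x(t), we find v(t) = 12·t^2 + 8·t + 4. The derivative of velocity gives acceleration: a(t) = 24·t + 8. We have acceleration a(t) = 24·t + 8. Substituting t = 1: a(1) = 32.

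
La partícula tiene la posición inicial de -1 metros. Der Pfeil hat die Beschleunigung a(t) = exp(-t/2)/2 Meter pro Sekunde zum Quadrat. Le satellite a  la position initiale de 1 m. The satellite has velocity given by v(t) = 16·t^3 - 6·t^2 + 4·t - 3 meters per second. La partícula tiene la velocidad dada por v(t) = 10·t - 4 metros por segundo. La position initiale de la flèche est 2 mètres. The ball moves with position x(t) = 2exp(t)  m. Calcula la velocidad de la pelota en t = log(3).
Para resolver esto, necesitamos tomar 1 derivada de nuestra ecuación de la posición x(t) = 2·exp(t). Derivando la posición, obtenemos la velocidad: v(t) = 2·exp(t). Usando v(t) = 2·exp(t) y sustituyendo t = log(3), encontramos v = 6.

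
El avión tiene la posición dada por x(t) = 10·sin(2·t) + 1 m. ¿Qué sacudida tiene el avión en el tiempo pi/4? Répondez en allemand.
Um dies zu lösen, müssen wir 3 Ableitungen unserer Gleichung für die Position x(t) = 10·sin(2·t) + 1 nehmen. Die Ableitung von der Position ergibt die Geschwindigkeit: v(t) = 20·cos(2·t). Durch Ableiten von der Geschwindigkeit erhalten wir die Beschleunigung: a(t) = -40·sin(2·t). Mit d/dt von a(t) finden wir j(t) = -80·cos(2·t). Wir haben den Ruck j(t) = -80·cos(2·t). Durch Einsetzen von t = pi/4: j(pi/4) = 0.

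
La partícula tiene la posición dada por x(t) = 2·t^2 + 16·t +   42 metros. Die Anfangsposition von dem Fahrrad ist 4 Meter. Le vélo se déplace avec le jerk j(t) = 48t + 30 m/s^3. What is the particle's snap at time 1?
To solve this, we need to take 4 derivatives of our position equation x(t) = 2·t^2 + 16·t + 42. Taking d/dt of x(t), we find v(t) = 4·t + 16. Taking d/dt of v(t), we find a(t) = 4. Differentiating acceleration, we get jerk: j(t) = 0. The derivative of jerk gives snap: s(t) = 0. Using s(t) = 0 and substituting t = 1, we find s = 0.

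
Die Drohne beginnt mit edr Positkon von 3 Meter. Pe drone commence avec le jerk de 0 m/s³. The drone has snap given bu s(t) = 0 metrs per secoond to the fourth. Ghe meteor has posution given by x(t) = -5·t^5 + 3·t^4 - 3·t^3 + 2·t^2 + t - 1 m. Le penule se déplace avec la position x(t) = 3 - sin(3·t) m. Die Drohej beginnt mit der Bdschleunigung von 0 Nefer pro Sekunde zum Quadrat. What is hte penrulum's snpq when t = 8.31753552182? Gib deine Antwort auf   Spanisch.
Debemos derivar nuestra ecuación de la posición x(t) = 3 - sin(3·t) 4 veces. Derivando la posición, obtenemos la velocidad: v(t) = -3·cos(3·t). La derivada de la velocidad da la aceleración: a(t) = 9·sin(3·t). Derivando la aceleración, obtenemos la sacudida: j(t) = 27·cos(3·t). Derivando la sacudida, obtenemos el snap: s(t) = -81·sin(3·t). De la ecuación del snap s(t) = -81·sin(3·t), sustituimos t = 8.31753552182 para obtener s = 14.5121268113609.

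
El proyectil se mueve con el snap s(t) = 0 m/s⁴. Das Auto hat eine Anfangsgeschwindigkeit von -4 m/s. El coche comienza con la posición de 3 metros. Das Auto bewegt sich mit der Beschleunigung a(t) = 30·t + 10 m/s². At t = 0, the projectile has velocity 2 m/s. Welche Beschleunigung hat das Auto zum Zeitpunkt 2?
Aus der Gleichung für die Beschleunigung a(t) = 30·t + 10, setzen wir t = 2 ein und erhalten a = 70.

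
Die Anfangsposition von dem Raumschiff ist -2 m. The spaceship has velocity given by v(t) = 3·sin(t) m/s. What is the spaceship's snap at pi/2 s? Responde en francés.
Nous devons dériver notre équation de la vitesse v(t) = 3·sin(t) 3 fois. La dérivée de la vitesse donne l'accélération: a(t) = 3·cos(t). En dérivant l'accélération, nous obtenons le jerk: j(t) = -3·sin(t). En prenant d/dt de j(t), nous trouvons s(t) = -3·cos(t). En utilisant s(t) = -3·cos(t) et en substituant t = pi/2, nous trouvons s = 0.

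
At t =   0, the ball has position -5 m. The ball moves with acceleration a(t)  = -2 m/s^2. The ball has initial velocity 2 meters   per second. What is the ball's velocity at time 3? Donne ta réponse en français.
Pour résoudre ceci, nous devons prendre 1 primitive de notre équation de l'accélération a(t) = -2. En intégrant l'accélération et en utilisant la condition initiale v(0) = 2, nous obtenons v(t) = 2 - 2·t. De l'équation de la vitesse v(t) = 2 - 2·t, nous substituons t = 3 pour obtenir v = -4.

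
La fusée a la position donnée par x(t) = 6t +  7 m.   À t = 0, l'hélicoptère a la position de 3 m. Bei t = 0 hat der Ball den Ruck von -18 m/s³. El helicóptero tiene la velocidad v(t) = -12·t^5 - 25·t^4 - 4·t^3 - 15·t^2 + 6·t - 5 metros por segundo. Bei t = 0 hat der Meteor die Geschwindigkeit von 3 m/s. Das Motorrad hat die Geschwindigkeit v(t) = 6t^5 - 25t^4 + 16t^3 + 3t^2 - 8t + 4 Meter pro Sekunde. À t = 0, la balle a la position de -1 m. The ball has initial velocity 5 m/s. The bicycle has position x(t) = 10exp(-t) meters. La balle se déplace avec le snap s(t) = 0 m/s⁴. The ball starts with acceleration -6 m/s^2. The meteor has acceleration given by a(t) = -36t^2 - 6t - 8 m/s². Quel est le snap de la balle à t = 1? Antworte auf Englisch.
We have snap s(t) = 0. Substituting t = 1: s(1) = 0.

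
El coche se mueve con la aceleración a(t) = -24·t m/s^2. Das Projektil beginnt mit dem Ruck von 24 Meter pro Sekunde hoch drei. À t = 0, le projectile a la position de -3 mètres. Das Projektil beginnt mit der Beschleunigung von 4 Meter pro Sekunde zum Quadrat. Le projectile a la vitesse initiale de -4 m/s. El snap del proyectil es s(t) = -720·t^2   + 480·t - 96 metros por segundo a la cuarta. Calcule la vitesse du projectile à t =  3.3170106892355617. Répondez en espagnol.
Partiendo del snap s(t) = -720·t^2 + 480·t - 96, tomamos 3 integrales. Tomando ∫s(t)dt y aplicando j(0) = 24, encontramos j(t) = -240·t^3 + 240·t^2 - 96·t + 24. Tomando ∫j(t)dt y aplicando a(0) = 4, encontramos a(t) = -60·t^4 + 80·t^3 - 48·t^2 + 24·t + 4. La antiderivada de la aceleración, con v(0) = -4, da la velocidad: v(t) = -12·t^5 + 20·t^4 - 16·t^3 + 12·t^2 + 4·t - 4. Tenemos la velocidad v(t) = -12·t^5 + 20·t^4 - 16·t^3 + 12·t^2 + 4·t - 4. Sustituyendo t = 3.3170106892355617: v(3.3170106892355617) = -2840.04596064472.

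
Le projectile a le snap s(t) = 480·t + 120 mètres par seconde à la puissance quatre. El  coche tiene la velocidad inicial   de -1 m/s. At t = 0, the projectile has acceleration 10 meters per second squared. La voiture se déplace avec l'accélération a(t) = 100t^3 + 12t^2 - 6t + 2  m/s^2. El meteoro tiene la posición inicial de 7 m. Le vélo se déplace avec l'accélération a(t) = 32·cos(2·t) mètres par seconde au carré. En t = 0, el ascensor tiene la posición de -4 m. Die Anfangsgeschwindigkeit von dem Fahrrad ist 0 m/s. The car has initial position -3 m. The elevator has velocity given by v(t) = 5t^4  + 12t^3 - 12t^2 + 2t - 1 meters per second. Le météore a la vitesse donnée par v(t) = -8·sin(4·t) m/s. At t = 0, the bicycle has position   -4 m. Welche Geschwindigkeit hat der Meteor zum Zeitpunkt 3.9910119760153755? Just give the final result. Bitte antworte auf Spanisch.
v(3.9910119760153755) = 2.02635858086924.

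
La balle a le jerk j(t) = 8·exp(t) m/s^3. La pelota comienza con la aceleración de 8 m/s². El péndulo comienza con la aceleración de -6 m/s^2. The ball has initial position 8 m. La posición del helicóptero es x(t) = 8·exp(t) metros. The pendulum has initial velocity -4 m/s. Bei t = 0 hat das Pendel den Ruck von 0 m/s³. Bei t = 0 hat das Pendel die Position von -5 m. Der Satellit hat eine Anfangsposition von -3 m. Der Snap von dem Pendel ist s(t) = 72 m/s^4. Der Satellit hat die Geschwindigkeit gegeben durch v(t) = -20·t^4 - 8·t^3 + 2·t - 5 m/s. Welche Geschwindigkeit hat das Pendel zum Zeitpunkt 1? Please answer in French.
Pour résoudre ceci, nous devons prendre 3 intégrales de notre équation du snap s(t) = 72. En intégrant le snap et en utilisant la condition initiale j(0) = 0, nous obtenons j(t) = 72·t. En prenant ∫j(t)dt et en appliquant a(0) = -6, nous trouvons a(t) = 36·t^2 - 6. En prenant ∫a(t)dt et en appliquant v(0) = -4, nous trouvons v(t) = 12·t^3 - 6·t - 4. Nous avons la vitesse v(t) = 12·t^3 - 6·t - 4. En substituant t = 1: v(1) = 2.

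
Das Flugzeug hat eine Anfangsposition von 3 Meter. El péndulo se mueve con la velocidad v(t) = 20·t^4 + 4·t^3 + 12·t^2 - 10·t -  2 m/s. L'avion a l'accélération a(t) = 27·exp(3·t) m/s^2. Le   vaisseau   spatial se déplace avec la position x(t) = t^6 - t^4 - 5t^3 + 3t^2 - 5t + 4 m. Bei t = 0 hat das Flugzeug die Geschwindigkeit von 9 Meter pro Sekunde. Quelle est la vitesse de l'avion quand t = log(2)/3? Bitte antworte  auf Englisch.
We must find the antiderivative of our acceleration equation a(t) = 27·exp(3·t) 1 time. Integrating acceleration and using the initial condition v(0) = 9, we get v(t) = 9·exp(3·t). We have velocity v(t) = 9·exp(3·t). Substituting t = log(2)/3: v(log(2)/3) = 18.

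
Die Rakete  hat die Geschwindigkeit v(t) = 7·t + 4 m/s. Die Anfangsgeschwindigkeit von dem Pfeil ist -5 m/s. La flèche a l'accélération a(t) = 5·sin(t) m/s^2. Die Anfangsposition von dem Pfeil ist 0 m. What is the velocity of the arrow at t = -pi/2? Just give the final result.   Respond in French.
La réponse est 0.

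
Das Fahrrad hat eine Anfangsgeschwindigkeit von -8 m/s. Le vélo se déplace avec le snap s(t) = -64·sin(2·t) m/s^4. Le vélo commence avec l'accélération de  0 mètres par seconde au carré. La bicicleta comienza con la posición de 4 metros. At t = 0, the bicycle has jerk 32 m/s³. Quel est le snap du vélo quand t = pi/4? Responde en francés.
Nous avons le snap s(t) = -64·sin(2·t). En substituant t = pi/4: s(pi/4) = -64.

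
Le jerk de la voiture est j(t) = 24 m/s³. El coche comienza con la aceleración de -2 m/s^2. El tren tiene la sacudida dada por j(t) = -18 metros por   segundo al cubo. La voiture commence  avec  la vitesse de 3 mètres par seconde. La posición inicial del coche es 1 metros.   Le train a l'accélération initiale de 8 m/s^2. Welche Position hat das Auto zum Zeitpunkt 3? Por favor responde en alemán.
Ausgehend von dem Ruck j(t) = 24, nehmen wir 3 Stammfunktionen. Die Stammfunktion von dem Ruck ist die Beschleunigung. Mit a(0) = -2 erhalten wir a(t) = 24·t - 2. Durch Integration von der Beschleunigung und Verwendung der Anfangsbedingung v(0) = 3, erhalten wir v(t) = 12·t^2 - 2·t + 3. Das Integral von der Geschwindigkeit, mit x(0) = 1, ergibt die Position: x(t) = 4·t^3 - t^2 + 3·t + 1. Mit x(t) = 4·t^3 - t^2 + 3·t + 1 und Einsetzen von t = 3, finden wir x = 109.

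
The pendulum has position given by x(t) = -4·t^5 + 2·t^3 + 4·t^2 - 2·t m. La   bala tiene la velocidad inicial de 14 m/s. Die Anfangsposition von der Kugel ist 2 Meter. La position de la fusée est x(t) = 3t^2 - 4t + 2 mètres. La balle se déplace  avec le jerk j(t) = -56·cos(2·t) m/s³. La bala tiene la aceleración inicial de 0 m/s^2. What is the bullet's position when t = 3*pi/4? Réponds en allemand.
Wir müssen unsere Gleichung für den Ruck j(t) = -56·cos(2·t) 3-mal integrieren. Die Stammfunktion von dem Ruck ist die Beschleunigung. Mit a(0) = 0 erhalten wir a(t) = -28·sin(2·t). Durch Integration von der Beschleunigung und Verwendung der Anfangsbedingung v(0) = 14, erhalten wir v(t) = 14·cos(2·t). Die Stammfunktion von der Geschwindigkeit ist die Position. Mit x(0) = 2 erhalten wir x(t) = 7·sin(2·t) + 2. Wir haben die Position x(t) = 7·sin(2·t) + 2. Durch Einsetzen von t = 3*pi/4: x(3*pi/4) = -5.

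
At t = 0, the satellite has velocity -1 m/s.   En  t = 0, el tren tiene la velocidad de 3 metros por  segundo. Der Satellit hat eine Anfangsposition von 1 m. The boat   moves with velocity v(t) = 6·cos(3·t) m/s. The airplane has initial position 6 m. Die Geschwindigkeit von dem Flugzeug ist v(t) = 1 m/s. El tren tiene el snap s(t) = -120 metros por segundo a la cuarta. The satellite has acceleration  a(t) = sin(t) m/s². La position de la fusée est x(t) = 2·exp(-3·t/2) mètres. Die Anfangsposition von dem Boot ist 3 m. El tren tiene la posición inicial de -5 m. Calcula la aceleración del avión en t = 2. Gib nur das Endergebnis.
En t = 2, a = 0.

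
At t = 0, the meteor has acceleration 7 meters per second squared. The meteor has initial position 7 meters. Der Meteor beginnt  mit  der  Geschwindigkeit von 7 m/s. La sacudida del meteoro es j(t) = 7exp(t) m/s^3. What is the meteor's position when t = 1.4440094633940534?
We must find the antiderivative of our jerk equation j(t) = 7·exp(t) 3 times. Taking ∫j(t)dt and applying a(0) = 7, we find a(t) = 7·exp(t). Finding the antiderivative of a(t) and using v(0) = 7: v(t) = 7·exp(t). Integrating velocity and using the initial condition x(0) = 7, we get x(t) = 7·exp(t). We have position x(t) = 7·exp(t). Substituting t = 1.4440094633940534: x(1.4440094633940534) = 29.6635675929791.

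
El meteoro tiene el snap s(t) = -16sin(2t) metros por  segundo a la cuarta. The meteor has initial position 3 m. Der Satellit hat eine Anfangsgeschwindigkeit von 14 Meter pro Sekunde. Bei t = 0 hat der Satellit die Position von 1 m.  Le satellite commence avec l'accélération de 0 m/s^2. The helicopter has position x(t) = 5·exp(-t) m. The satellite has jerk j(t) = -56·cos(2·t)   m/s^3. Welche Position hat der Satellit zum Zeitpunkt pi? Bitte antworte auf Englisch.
To solve this, we need to take 3 integrals of our jerk equation j(t) = -56·cos(2·t). Taking ∫j(t)dt and applying a(0) = 0, we find a(t) = -28·sin(2·t). The integral of acceleration is velocity. Using v(0) = 14, we get v(t) = 14·cos(2·t). Integrating velocity and using the initial condition x(0) = 1, we get x(t) = 7·sin(2·t) + 1. Using x(t) = 7·sin(2·t) + 1 and substituting t = pi, we find x = 1.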